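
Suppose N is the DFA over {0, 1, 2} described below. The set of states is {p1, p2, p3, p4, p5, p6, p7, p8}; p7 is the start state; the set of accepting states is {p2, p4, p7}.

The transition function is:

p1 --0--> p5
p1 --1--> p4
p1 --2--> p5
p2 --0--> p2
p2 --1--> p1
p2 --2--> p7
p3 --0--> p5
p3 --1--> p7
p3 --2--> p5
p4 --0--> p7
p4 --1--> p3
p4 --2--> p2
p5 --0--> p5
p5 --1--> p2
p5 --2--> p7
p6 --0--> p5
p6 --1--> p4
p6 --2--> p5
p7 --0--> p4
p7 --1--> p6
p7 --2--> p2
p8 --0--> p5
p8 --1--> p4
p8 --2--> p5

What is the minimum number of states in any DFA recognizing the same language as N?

First remove the unreachable states {p8}; 7 states remain.
P0 = {p2,p4,p7} | {p1,p3,p5,p6}.
On input 2, block {p1,p3,p5,p6} splits into {p1,p3,p6} and {p5}.
The partition is now stable with 3 blocks: {p2,p4,p7} | {p1,p3,p6} | {p5}.

3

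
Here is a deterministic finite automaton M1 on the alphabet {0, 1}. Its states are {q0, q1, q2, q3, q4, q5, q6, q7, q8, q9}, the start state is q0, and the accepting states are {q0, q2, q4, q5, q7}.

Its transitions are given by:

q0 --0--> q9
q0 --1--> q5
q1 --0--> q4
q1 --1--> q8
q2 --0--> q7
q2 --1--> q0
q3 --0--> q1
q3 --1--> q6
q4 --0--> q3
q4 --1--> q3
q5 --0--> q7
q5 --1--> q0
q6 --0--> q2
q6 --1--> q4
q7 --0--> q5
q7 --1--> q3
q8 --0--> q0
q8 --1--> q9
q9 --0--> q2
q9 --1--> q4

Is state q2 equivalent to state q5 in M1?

Yes

All states are reachable from the start state.
P0 = {q0,q2,q4,q5,q7} | {q1,q3,q6,q8,q9}.
On input 0, block {q0,q2,q4,q5,q7} splits into {q2,q5,q7} and {q0,q4}.
On input 1, block {q2,q5,q7} splits into {q2,q5} and {q7}.
Split {q1,q3,q6,q8,q9} by δ(·,0) → {q1,q8} and {q6,q9} and {q3}.
Split {q1,q8} by δ(·,1) → {q1} and {q8}.
On input 0, block {q0,q4} splits into {q0} and {q4}.
Stable partition: {q2,q5} | {q1} | {q0} | {q7} | {q6,q9} | {q3} | {q8} | {q4} — 8 equivalence classes.
q2 and q5 lie in the same block of the stable partition, so they are equivalent — no string distinguishes them.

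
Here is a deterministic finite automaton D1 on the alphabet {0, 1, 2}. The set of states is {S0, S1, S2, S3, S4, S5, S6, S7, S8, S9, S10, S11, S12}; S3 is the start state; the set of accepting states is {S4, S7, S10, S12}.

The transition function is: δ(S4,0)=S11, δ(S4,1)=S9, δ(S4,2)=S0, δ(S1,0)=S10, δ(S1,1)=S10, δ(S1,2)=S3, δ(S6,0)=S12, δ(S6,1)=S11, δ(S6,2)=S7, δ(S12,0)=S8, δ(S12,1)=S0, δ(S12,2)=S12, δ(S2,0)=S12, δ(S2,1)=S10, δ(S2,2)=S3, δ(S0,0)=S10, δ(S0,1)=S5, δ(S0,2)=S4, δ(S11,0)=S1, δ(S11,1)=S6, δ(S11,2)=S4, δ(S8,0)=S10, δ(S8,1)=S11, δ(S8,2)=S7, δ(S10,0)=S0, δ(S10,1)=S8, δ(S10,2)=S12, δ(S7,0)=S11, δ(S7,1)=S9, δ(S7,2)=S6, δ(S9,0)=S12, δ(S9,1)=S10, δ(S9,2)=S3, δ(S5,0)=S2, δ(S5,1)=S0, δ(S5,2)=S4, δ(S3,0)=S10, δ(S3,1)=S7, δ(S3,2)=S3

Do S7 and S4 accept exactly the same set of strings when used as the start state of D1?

Yes

All states are reachable from the start state.
P0 = {S4,S7,S10,S12} | {S0,S1,S2,S3,S5,S6,S8,S9,S11}.
Refine {S4,S7,S10,S12} on symbol 2: members go to different blocks, giving {S4,S7} and {S10,S12}.
Refine {S0,S1,S2,S3,S5,S6,S8,S9,S11} on symbol 0: members go to different blocks, giving {S0,S1,S2,S3,S6,S8,S9} and {S5,S11}.
Refine {S0,S1,S2,S3,S6,S8,S9} on symbol 1: members go to different blocks, giving {S0,S6,S8} and {S1,S2,S9} and {S3}.
Stable partition: {S4,S7} | {S0,S6,S8} | {S10,S12} | {S5,S11} | {S1,S2,S9} | {S3} — 6 equivalence classes.
S7 and S4 lie in the same block of the stable partition, so they are equivalent — no string distinguishes them.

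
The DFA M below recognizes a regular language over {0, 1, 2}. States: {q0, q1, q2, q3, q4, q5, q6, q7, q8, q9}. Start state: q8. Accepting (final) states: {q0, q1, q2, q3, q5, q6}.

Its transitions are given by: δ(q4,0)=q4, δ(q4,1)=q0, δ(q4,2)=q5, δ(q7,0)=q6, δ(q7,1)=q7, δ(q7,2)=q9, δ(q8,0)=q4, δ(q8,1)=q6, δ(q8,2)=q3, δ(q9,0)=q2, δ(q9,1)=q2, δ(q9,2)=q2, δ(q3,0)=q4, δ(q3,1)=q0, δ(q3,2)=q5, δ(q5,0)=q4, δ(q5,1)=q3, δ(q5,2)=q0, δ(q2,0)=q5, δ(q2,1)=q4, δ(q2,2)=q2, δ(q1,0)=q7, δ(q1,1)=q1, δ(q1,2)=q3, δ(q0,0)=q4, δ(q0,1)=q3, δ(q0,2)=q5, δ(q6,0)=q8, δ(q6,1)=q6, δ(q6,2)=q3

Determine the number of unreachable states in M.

4

BFS from q8 reaches {q0, q3, q4, q5, q6, q8}; the 4 state(s) q1, q2, q7, q9 are never visited.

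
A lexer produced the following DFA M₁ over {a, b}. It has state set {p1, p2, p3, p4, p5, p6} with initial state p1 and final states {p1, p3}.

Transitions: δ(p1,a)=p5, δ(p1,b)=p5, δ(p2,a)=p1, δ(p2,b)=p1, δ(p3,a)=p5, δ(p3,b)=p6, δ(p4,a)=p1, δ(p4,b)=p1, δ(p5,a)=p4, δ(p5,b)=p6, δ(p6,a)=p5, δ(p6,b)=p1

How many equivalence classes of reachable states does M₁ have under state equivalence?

4

Reachable states from the start: {p1,p4,p5,p6}. Unreachable: {p2,p3} — drop them.
Start with accepting vs non-accepting: {p1} | {p4,p5,p6}.
Split {p4,p5,p6} by δ(·,a) → {p5,p6} and {p4}.
Refine {p5,p6} on symbol a: members go to different blocks, giving {p5} and {p6}.
Stable partition: {p1} | {p5} | {p4} | {p6} — 4 equivalence classes.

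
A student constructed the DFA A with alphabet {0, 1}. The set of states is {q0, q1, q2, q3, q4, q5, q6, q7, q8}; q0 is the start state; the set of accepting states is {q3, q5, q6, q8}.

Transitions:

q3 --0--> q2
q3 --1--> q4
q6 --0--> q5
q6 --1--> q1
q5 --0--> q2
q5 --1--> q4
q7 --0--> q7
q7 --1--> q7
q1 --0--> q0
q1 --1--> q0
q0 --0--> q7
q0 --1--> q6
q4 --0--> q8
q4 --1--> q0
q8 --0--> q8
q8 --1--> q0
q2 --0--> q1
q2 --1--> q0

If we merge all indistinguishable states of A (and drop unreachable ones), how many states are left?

8

States {q3} cannot be reached from the start state, so discard them.
Initial partition by acceptance: {q5,q6,q8} | {q0,q1,q2,q4,q7}.
Refine {q5,q6,q8} on symbol 0: members go to different blocks, giving {q6,q8} and {q5}.
On input 0, block {q6,q8} splits into {q6} and {q8}.
On input 0, block {q0,q1,q2,q4,q7} splits into {q0,q1,q2,q7} and {q4}.
Split {q0,q1,q2,q7} by δ(·,1) → {q1,q2,q7} and {q0}.
Split {q1,q2,q7} by δ(·,0) → {q2,q7} and {q1}.
Refine {q2,q7} on symbol 0: members go to different blocks, giving {q2} and {q7}.
The partition is now stable with 8 blocks: {q6} | {q2} | {q5} | {q8} | {q4} | {q0} | {q1} | {q7}.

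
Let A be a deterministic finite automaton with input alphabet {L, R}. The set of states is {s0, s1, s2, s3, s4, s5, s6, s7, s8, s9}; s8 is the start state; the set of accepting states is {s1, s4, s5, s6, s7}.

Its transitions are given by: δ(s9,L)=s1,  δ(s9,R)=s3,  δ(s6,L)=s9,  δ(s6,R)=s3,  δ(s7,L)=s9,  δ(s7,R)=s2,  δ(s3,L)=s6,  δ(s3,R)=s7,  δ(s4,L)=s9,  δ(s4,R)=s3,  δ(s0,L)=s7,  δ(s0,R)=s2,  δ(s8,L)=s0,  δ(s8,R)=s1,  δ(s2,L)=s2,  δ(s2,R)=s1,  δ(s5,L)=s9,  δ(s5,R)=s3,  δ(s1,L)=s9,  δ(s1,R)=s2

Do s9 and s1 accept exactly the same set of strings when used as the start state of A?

Reachable states from the start: {s0,s1,s2,s3,s6,s7,s8,s9}. Unreachable: {s4,s5} — drop them.
Start with accepting vs non-accepting: {s1,s6,s7} | {s0,s2,s3,s8,s9}.
On input L, block {s0,s2,s3,s8,s9} splits into {s0,s3,s9} and {s2,s8}.
Split {s1,s6,s7} by δ(·,R) → {s1,s7} and {s6}.
Split {s0,s3,s9} by δ(·,L) → {s0,s9} and {s3}.
Split {s0,s9} by δ(·,R) → {s0} and {s9}.
Split {s2,s8} by δ(·,L) → {s2} and {s8}.
The partition is now stable with 7 blocks: {s1,s7} | {s0} | {s2} | {s6} | {s3} | {s9} | {s8}.
s9 and s1 end up in different blocks, so they are distinguishable. For instance, the string 'ε' is accepted from only s1.

No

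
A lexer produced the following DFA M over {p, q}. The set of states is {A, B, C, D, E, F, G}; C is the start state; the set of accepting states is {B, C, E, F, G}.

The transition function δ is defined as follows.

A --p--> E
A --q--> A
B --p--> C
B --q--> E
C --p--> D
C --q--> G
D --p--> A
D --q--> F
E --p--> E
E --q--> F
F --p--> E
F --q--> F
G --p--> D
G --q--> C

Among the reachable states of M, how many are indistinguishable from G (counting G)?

2

Reachable states from the start: {A,C,D,E,F,G}. Unreachable: {B} — drop them.
P0 = {C,E,F,G} | {A,D}.
Refine {C,E,F,G} on symbol p: members go to different blocks, giving {C,G} and {E,F}.
Split {A,D} by δ(·,p) → {A} and {D}.
No further refinement is possible. Final partition (4 blocks): {C,G} | {A} | {E,F} | {D}.
State G belongs to the block {C,G}, which has 2 states.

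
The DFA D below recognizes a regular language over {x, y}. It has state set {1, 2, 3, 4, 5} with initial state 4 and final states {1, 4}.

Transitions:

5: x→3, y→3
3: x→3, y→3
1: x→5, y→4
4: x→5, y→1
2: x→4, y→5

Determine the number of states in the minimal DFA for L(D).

First remove the unreachable states {2}; 4 states remain.
Start with accepting vs non-accepting: {1,4} | {3,5}.
The partition is now stable with 2 blocks: {1,4} | {3,5}.

2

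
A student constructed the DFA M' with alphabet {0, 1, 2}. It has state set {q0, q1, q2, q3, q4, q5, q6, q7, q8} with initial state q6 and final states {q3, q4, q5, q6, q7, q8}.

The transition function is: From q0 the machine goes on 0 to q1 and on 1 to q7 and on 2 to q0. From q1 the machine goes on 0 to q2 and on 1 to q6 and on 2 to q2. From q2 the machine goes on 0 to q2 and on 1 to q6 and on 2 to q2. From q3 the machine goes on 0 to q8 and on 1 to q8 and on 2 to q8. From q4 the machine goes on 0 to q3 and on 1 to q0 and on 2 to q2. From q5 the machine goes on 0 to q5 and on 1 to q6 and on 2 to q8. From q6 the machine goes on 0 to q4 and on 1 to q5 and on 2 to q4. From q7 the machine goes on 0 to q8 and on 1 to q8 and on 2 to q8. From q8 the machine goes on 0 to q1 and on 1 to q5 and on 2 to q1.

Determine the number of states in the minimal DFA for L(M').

7

P0 = {q3,q4,q5,q6,q7,q8} | {q0,q1,q2}.
On input 0, block {q3,q4,q5,q6,q7,q8} splits into {q3,q4,q5,q6,q7} and {q8}.
Refine {q3,q4,q5,q6,q7} on symbol 0: members go to different blocks, giving {q4,q5,q6} and {q3,q7}.
Refine {q4,q5,q6} on symbol 0: members go to different blocks, giving {q5,q6} and {q4}.
Split {q5,q6} by δ(·,0) → {q5} and {q6}.
On input 1, block {q0,q1,q2} splits into {q1,q2} and {q0}.
The partition is now stable with 7 blocks: {q5} | {q1,q2} | {q8} | {q3,q7} | {q4} | {q6} | {q0}.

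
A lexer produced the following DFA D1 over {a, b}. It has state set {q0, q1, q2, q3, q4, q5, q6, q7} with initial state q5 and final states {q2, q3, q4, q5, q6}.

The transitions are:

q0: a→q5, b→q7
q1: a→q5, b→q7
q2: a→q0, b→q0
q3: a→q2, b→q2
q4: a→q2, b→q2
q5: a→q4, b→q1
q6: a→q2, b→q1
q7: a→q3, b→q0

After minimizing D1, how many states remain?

5

First remove the unreachable states {q6}; 7 states remain.
Initial partition by acceptance: {q2,q3,q4,q5} | {q0,q1,q7}.
On input a, block {q2,q3,q4,q5} splits into {q3,q4,q5} and {q2}.
On input a, block {q3,q4,q5} splits into {q3,q4} and {q5}.
On input a, block {q0,q1,q7} splits into {q0,q1} and {q7}.
Stable partition: {q3,q4} | {q0,q1} | {q2} | {q5} | {q7} — 5 equivalence classes.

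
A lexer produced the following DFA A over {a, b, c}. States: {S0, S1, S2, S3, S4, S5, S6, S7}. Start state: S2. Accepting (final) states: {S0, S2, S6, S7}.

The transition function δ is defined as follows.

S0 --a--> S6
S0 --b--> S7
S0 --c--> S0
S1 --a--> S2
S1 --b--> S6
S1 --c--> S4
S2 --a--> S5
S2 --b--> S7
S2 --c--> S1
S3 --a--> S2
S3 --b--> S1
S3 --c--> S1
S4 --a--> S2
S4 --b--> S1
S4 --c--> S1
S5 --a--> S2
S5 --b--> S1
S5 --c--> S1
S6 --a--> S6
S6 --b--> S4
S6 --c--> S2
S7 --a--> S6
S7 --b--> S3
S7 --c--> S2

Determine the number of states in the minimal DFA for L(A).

4

States {S0} cannot be reached from the start state, so discard them.
Initial partition by acceptance: {S2,S6,S7} | {S1,S3,S4,S5}.
Split {S2,S6,S7} by δ(·,a) → {S6,S7} and {S2}.
Refine {S1,S3,S4,S5} on symbol b: members go to different blocks, giving {S3,S4,S5} and {S1}.
The partition is now stable with 4 blocks: {S6,S7} | {S3,S4,S5} | {S2} | {S1}.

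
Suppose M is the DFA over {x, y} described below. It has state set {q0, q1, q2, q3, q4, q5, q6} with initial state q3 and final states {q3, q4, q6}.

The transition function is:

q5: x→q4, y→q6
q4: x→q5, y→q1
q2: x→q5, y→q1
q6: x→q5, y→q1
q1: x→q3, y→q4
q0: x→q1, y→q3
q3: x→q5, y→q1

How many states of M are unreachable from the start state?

2

BFS from q3 reaches {q1, q3, q4, q5, q6}; the 2 state(s) q0, q2 are never visited.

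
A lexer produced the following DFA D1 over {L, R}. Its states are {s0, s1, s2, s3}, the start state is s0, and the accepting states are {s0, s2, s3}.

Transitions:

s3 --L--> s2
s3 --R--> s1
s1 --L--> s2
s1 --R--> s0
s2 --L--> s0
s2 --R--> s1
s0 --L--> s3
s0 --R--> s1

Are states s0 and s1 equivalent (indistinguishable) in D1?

No

All states are reachable from the start state.
Initial partition by acceptance: {s0,s2,s3} | {s1}.
Stable partition: {s0,s2,s3} | {s1} — 2 equivalence classes.
s0 and s1 end up in different blocks, so they are distinguishable. For instance, the string 'ε' is accepted from only s0.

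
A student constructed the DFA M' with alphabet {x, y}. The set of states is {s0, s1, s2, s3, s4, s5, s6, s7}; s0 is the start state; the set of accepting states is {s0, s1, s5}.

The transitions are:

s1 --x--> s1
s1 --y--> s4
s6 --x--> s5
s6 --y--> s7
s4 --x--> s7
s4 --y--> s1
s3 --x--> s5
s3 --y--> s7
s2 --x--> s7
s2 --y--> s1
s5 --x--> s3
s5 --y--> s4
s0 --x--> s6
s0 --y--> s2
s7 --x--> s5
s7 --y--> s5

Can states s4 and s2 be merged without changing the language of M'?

Yes

Start with accepting vs non-accepting: {s0,s1,s5} | {s2,s3,s4,s6,s7}.
Split {s0,s1,s5} by δ(·,x) → {s0,s5} and {s1}.
Refine {s2,s3,s4,s6,s7} on symbol x: members go to different blocks, giving {s3,s6,s7} and {s2,s4}.
On input y, block {s3,s6,s7} splits into {s3,s6} and {s7}.
The partition is now stable with 5 blocks: {s0,s5} | {s3,s6} | {s1} | {s2,s4} | {s7}.
s4 and s2 lie in the same block of the stable partition, so they are equivalent — no string distinguishes them.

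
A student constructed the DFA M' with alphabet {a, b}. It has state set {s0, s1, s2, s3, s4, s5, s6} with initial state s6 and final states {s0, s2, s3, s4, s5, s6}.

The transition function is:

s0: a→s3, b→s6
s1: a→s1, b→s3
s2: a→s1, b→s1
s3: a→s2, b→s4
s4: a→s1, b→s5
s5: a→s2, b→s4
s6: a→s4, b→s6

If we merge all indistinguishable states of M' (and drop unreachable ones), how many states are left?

Reachable states from the start: {s1,s2,s3,s4,s5,s6}. Unreachable: {s0} — drop them.
Start with accepting vs non-accepting: {s2,s3,s4,s5,s6} | {s1}.
Refine {s2,s3,s4,s5,s6} on symbol a: members go to different blocks, giving {s3,s5,s6} and {s2,s4}.
Split {s3,s5,s6} by δ(·,b) → {s3,s5} and {s6}.
On input b, block {s2,s4} splits into {s2} and {s4}.
No further refinement is possible. Final partition (5 blocks): {s3,s5} | {s1} | {s2} | {s6} | {s4}.

5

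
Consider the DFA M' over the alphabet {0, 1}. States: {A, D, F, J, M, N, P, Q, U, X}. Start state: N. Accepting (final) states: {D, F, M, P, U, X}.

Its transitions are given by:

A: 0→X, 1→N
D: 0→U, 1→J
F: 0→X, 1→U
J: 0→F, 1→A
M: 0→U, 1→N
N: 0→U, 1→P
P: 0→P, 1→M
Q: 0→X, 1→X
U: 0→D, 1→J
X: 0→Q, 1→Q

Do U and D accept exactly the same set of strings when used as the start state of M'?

Yes

All states are reachable from the start state.
Initial partition by acceptance: {D,F,M,P,U,X} | {A,J,N,Q}.
On input 0, block {D,F,M,P,U,X} splits into {D,F,M,P,U} and {X}.
Split {D,F,M,P,U} by δ(·,0) → {D,M,P,U} and {F}.
On input 1, block {D,M,P,U} splits into {D,M,U} and {P}.
On input 0, block {A,J,N,Q} splits into {A,Q} and {N} and {J}.
Split {D,M,U} by δ(·,1) → {D,U} and {M}.
Refine {A,Q} on symbol 1: members go to different blocks, giving {A} and {Q}.
Stable partition: {D,U} | {A} | {X} | {F} | {P} | {N} | {J} | {M} | {Q} — 9 equivalence classes.
U and D lie in the same block of the stable partition, so they are equivalent — no string distinguishes them.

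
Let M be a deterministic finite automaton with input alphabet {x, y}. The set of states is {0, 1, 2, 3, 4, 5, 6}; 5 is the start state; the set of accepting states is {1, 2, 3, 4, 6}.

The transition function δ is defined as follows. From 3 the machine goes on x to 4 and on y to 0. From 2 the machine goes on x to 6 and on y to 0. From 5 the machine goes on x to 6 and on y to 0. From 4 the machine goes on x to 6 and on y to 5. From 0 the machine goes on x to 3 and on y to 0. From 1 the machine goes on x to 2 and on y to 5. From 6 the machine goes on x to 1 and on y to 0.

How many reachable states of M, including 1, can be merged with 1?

5

All states are reachable from the start state.
P0 = {1,2,3,4,6} | {0,5}.
The partition is now stable with 2 blocks: {1,2,3,4,6} | {0,5}.
The equivalence class containing 1 is {1,2,3,4,6}, of size 5.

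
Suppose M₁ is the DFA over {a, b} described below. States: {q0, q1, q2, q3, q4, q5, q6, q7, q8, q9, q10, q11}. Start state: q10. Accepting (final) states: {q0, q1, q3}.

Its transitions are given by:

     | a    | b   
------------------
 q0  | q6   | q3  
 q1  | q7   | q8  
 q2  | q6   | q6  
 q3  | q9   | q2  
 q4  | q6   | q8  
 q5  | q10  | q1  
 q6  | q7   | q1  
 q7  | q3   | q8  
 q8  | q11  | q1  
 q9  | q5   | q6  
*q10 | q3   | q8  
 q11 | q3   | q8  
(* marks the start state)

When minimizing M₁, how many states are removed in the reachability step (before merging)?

2

BFS from q10 reaches {q1, q2, q3, q5, q6, q7, q8, q9, q10, q11}; the 2 state(s) q0, q4 are never visited.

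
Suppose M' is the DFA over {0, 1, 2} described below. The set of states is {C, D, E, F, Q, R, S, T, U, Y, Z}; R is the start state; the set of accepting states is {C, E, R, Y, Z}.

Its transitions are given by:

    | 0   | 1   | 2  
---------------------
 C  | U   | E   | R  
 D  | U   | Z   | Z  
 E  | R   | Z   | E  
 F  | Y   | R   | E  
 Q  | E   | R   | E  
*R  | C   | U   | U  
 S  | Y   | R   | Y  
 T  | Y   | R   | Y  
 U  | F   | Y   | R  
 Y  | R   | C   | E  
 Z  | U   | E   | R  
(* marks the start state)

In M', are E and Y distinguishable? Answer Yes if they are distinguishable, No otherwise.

First remove the unreachable states {D,Q,S,T}; 7 states remain.
P0 = {C,E,R,Y,Z} | {F,U}.
Refine {C,E,R,Y,Z} on symbol 0: members go to different blocks, giving {E,R,Y} and {C,Z}.
Refine {E,R,Y} on symbol 0: members go to different blocks, giving {E,Y} and {R}.
Split {F,U} by δ(·,0) → {F} and {U}.
The partition is now stable with 5 blocks: {E,Y} | {F} | {C,Z} | {R} | {U}.
E and Y lie in the same block of the stable partition, so they are equivalent — no string distinguishes them.

No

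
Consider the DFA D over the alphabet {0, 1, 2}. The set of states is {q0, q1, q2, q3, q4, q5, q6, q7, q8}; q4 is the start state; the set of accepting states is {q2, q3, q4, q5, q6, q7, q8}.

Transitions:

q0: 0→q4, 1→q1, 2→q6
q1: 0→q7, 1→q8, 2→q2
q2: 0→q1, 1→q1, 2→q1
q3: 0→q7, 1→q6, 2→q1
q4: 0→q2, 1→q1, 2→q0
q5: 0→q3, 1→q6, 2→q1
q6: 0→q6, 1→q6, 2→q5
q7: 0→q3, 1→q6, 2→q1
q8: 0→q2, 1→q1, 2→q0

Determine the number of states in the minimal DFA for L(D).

6

All states are reachable from the start state.
P0 = {q2,q3,q4,q5,q6,q7,q8} | {q0,q1}.
Split {q2,q3,q4,q5,q6,q7,q8} by δ(·,0) → {q3,q4,q5,q6,q7,q8} and {q2}.
On input 0, block {q3,q4,q5,q6,q7,q8} splits into {q3,q5,q6,q7} and {q4,q8}.
Refine {q3,q5,q6,q7} on symbol 2: members go to different blocks, giving {q3,q5,q7} and {q6}.
Split {q0,q1} by δ(·,0) → {q0} and {q1}.
No further refinement is possible. Final partition (6 blocks): {q3,q5,q7} | {q0} | {q2} | {q4,q8} | {q6} | {q1}.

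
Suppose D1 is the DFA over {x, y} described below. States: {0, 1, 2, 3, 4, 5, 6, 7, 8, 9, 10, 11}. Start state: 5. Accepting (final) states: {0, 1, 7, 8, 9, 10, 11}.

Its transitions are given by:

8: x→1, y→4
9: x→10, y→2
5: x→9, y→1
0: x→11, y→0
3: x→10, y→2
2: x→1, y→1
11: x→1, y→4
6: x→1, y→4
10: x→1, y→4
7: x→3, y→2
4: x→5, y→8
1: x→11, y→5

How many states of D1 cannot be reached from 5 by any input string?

BFS from 5 reaches {1, 2, 4, 5, 8, 9, 10, 11}; the 4 state(s) 0, 3, 6, 7 are never visited.

4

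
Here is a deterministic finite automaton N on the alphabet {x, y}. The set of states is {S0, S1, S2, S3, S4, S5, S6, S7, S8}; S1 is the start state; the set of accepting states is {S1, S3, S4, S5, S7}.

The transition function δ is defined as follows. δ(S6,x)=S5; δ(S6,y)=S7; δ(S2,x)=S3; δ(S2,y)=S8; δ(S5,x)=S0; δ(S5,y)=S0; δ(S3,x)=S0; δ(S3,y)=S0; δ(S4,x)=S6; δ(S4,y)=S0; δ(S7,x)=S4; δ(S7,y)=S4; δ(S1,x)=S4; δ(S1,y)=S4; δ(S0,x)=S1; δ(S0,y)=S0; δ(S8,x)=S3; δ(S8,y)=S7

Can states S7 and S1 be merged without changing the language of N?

First remove the unreachable states {S2,S3,S8}; 6 states remain.
Initial partition by acceptance: {S1,S4,S5,S7} | {S0,S6}.
On input x, block {S1,S4,S5,S7} splits into {S1,S7} and {S4,S5}.
Refine {S0,S6} on symbol x: members go to different blocks, giving {S0} and {S6}.
On input x, block {S4,S5} splits into {S4} and {S5}.
No further refinement is possible. Final partition (5 blocks): {S1,S7} | {S0} | {S4} | {S6} | {S5}.
S7 and S1 lie in the same block of the stable partition, so they are equivalent — no string distinguishes them.

Yes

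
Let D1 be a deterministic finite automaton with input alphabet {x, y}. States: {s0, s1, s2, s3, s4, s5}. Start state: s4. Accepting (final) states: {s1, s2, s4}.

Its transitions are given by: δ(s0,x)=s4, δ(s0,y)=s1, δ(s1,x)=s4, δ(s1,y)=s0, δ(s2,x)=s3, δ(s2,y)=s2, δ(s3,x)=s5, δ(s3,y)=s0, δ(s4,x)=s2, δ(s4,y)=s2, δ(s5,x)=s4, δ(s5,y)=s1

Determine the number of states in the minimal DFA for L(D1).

5

Initial partition by acceptance: {s1,s2,s4} | {s0,s3,s5}.
Refine {s1,s2,s4} on symbol x: members go to different blocks, giving {s1,s4} and {s2}.
On input x, block {s1,s4} splits into {s1} and {s4}.
On input x, block {s0,s3,s5} splits into {s0,s5} and {s3}.
No further refinement is possible. Final partition (5 blocks): {s1} | {s0,s5} | {s2} | {s4} | {s3}.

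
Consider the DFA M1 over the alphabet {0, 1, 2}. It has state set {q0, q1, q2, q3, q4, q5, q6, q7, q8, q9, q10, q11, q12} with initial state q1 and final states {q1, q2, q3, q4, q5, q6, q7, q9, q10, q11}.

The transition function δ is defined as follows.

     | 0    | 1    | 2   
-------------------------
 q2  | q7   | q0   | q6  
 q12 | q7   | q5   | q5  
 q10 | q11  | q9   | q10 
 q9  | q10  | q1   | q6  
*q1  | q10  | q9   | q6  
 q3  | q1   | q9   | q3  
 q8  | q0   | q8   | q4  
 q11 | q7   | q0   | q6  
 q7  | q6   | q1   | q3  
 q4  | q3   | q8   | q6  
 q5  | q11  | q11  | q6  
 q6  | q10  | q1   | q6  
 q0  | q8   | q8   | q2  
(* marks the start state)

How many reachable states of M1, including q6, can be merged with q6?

3

States {q5,q12} cannot be reached from the start state, so discard them.
Initial partition by acceptance: {q1,q2,q3,q4,q6,q7,q9,q10,q11} | {q0,q8}.
Split {q1,q2,q3,q4,q6,q7,q9,q10,q11} by δ(·,1) → {q1,q3,q6,q7,q9,q10} and {q2,q4,q11}.
Refine {q1,q3,q6,q7,q9,q10} on symbol 0: members go to different blocks, giving {q1,q3,q6,q7,q9} and {q10}.
Split {q1,q3,q6,q7,q9} by δ(·,0) → {q1,q6,q9} and {q3,q7}.
No further refinement is possible. Final partition (5 blocks): {q1,q6,q9} | {q0,q8} | {q2,q4,q11} | {q10} | {q3,q7}.
The equivalence class containing q6 is {q1,q6,q9}, of size 3.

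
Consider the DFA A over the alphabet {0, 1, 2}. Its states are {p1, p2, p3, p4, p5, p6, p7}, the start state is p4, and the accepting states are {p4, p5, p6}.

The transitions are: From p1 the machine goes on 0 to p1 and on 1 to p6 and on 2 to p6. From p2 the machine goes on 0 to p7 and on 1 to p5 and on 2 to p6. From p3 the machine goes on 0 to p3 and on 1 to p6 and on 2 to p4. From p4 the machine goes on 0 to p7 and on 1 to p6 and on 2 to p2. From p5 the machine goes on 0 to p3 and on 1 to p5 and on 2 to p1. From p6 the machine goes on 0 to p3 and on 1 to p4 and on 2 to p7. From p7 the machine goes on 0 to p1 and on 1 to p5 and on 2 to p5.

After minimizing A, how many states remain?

Every state is reachable, so we keep all 7.
Initial partition by acceptance: {p4,p5,p6} | {p1,p2,p3,p7}.
The partition is now stable with 2 blocks: {p4,p5,p6} | {p1,p2,p3,p7}.

2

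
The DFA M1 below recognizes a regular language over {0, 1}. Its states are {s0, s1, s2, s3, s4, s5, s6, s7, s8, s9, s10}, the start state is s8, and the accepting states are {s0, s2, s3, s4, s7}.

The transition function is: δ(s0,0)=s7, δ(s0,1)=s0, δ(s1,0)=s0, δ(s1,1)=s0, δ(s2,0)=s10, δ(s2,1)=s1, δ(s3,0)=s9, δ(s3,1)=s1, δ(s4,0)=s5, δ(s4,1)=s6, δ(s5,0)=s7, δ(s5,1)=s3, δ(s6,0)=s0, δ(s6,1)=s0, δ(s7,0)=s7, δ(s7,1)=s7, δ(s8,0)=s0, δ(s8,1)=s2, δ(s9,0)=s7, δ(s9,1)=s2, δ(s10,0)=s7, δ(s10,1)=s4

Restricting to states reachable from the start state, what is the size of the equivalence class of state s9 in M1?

Every state is reachable, so we keep all 11.
Start with accepting vs non-accepting: {s0,s2,s3,s4,s7} | {s1,s5,s6,s8,s9,s10}.
On input 0, block {s0,s2,s3,s4,s7} splits into {s2,s3,s4} and {s0,s7}.
On input 1, block {s1,s5,s6,s8,s9,s10} splits into {s5,s8,s9,s10} and {s1,s6}.
The partition is now stable with 4 blocks: {s2,s3,s4} | {s5,s8,s9,s10} | {s0,s7} | {s1,s6}.
The equivalence class containing s9 is {s5,s8,s9,s10}, of size 4.

4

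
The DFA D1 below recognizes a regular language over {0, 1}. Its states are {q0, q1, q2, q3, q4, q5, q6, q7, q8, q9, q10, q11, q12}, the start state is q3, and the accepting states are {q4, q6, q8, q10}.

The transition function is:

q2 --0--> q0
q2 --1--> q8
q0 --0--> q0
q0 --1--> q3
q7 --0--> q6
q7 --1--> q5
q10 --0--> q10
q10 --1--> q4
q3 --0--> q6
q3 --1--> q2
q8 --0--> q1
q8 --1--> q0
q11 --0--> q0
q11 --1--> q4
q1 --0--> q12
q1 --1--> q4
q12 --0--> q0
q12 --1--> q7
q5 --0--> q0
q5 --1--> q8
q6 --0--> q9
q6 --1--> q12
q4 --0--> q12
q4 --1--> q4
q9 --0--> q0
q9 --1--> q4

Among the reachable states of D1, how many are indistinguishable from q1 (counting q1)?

2

States {q10,q11} cannot be reached from the start state, so discard them.
P0 = {q4,q6,q8} | {q0,q1,q2,q3,q5,q7,q9,q12}.
Refine {q4,q6,q8} on symbol 1: members go to different blocks, giving {q6,q8} and {q4}.
Refine {q0,q1,q2,q3,q5,q7,q9,q12} on symbol 0: members go to different blocks, giving {q0,q1,q2,q5,q9,q12} and {q3,q7}.
Split {q0,q1,q2,q5,q9,q12} by δ(·,1) → {q0,q12} and {q1,q9} and {q2,q5}.
No further refinement is possible. Final partition (6 blocks): {q6,q8} | {q0,q12} | {q4} | {q3,q7} | {q1,q9} | {q2,q5}.
The equivalence class containing q1 is {q1,q9}, of size 2.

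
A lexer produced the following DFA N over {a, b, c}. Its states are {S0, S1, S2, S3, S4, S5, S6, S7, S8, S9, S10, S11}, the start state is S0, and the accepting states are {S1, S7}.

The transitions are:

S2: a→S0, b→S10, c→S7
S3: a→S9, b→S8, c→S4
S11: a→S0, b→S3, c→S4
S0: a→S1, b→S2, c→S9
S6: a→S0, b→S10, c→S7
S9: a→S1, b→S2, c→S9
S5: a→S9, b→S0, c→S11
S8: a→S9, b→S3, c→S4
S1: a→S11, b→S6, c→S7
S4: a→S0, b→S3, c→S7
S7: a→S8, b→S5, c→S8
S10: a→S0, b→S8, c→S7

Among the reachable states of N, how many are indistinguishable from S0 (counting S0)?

Every state is reachable, so we keep all 12.
P0 = {S1,S7} | {S0,S2,S3,S4,S5,S6,S8,S9,S10,S11}.
Refine {S1,S7} on symbol c: members go to different blocks, giving {S1} and {S7}.
On input a, block {S0,S2,S3,S4,S5,S6,S8,S9,S10,S11} splits into {S2,S3,S4,S5,S6,S8,S10,S11} and {S0,S9}.
Split {S2,S3,S4,S5,S6,S8,S10,S11} by δ(·,b) → {S2,S3,S4,S6,S8,S10,S11} and {S5}.
Refine {S2,S3,S4,S6,S8,S10,S11} on symbol c: members go to different blocks, giving {S2,S4,S6,S10} and {S3,S8,S11}.
On input b, block {S2,S4,S6,S10} splits into {S2,S6} and {S4,S10}.
Stable partition: {S1} | {S2,S6} | {S7} | {S0,S9} | {S5} | {S3,S8,S11} | {S4,S10} — 7 equivalence classes.
The equivalence class containing S0 is {S0,S9}, of size 2.

2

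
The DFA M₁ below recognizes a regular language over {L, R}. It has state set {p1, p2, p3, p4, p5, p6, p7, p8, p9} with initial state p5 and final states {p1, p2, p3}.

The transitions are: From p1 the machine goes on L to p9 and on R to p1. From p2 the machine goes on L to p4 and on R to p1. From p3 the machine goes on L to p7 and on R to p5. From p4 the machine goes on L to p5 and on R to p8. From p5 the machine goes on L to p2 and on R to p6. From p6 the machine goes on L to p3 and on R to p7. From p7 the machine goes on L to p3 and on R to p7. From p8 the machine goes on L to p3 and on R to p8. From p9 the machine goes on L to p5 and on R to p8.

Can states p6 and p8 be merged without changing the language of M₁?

All states are reachable from the start state.
P0 = {p1,p2,p3} | {p4,p5,p6,p7,p8,p9}.
Split {p1,p2,p3} by δ(·,R) → {p1,p2} and {p3}.
On input L, block {p4,p5,p6,p7,p8,p9} splits into {p6,p7,p8} and {p4,p9} and {p5}.
No further refinement is possible. Final partition (5 blocks): {p1,p2} | {p6,p7,p8} | {p3} | {p4,p9} | {p5}.
p6 and p8 lie in the same block of the stable partition, so they are equivalent — no string distinguishes them.

Yes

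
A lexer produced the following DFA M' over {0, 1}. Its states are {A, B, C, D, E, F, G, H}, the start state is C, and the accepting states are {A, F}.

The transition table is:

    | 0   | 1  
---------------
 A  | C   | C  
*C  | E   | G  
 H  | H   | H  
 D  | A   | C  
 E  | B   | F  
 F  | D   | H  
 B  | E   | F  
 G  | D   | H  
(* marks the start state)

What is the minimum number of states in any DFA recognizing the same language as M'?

7

Initial partition by acceptance: {A,F} | {B,C,D,E,G,H}.
Split {B,C,D,E,G,H} by δ(·,0) → {B,C,E,G,H} and {D}.
Split {A,F} by δ(·,0) → {A} and {F}.
On input 0, block {B,C,E,G,H} splits into {B,C,E,H} and {G}.
Refine {B,C,E,H} on symbol 1: members go to different blocks, giving {B,E} and {C} and {H}.
No further refinement is possible. Final partition (7 blocks): {A} | {B,E} | {D} | {F} | {G} | {C} | {H}.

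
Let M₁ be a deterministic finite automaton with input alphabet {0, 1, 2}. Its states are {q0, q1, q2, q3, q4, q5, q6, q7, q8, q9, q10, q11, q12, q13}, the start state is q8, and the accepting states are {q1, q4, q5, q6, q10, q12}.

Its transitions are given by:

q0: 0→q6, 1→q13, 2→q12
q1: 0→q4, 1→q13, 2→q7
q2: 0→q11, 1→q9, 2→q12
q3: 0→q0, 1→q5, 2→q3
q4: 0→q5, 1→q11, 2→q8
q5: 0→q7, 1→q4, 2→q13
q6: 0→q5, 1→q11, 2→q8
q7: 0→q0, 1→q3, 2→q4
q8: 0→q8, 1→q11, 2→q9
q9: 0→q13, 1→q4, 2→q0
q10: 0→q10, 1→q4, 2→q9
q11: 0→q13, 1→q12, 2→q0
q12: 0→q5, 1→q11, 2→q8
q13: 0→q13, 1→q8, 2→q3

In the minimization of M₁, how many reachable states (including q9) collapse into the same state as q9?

States {q1,q2,q10} cannot be reached from the start state, so discard them.
P0 = {q4,q5,q6,q12} | {q0,q3,q7,q8,q9,q11,q13}.
On input 0, block {q4,q5,q6,q12} splits into {q4,q6,q12} and {q5}.
On input 0, block {q0,q3,q7,q8,q9,q11,q13} splits into {q3,q7,q8,q9,q11,q13} and {q0}.
Refine {q3,q7,q8,q9,q11,q13} on symbol 0: members go to different blocks, giving {q8,q9,q11,q13} and {q3,q7}.
Refine {q8,q9,q11,q13} on symbol 1: members go to different blocks, giving {q8,q13} and {q9,q11}.
Split {q8,q13} by δ(·,1) → {q8} and {q13}.
On input 1, block {q3,q7} splits into {q3} and {q7}.
No further refinement is possible. Final partition (8 blocks): {q4,q6,q12} | {q8} | {q5} | {q0} | {q3} | {q9,q11} | {q13} | {q7}.
The equivalence class containing q9 is {q9,q11}, of size 2.

2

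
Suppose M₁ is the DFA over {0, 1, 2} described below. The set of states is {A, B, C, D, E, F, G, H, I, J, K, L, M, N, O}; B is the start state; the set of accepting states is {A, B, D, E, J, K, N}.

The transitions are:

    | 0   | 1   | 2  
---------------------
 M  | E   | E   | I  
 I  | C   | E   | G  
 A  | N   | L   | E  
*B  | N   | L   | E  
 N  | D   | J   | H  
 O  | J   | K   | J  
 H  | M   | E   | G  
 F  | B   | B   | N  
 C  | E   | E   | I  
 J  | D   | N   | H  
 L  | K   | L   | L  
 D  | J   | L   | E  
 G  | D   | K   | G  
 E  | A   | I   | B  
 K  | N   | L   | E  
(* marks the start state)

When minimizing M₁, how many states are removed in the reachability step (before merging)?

2

BFS from B reaches {A, B, C, D, E, G, H, I, J, K, L, M, N}; the 2 state(s) F, O are never visited.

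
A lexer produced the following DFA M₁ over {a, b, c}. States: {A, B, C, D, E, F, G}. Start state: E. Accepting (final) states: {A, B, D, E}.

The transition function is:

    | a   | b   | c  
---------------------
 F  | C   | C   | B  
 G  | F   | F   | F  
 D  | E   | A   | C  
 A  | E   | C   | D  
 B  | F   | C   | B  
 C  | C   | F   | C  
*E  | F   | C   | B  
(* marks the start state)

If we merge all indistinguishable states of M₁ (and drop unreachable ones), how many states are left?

3

First remove the unreachable states {A,D,G}; 4 states remain.
P0 = {B,E} | {C,F}.
Split {C,F} by δ(·,c) → {C} and {F}.
No further refinement is possible. Final partition (3 blocks): {B,E} | {C} | {F}.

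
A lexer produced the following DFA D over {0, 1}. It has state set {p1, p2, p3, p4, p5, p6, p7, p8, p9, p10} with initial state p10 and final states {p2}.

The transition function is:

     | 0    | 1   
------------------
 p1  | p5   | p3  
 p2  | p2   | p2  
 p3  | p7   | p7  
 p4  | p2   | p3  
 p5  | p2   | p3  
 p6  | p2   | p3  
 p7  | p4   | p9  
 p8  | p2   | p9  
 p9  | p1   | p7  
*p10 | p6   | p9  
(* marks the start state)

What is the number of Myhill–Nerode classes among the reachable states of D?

4

Reachable states from the start: {p1,p2,p3,p4,p5,p6,p7,p9,p10}. Unreachable: {p8} — drop them.
Initial partition by acceptance: {p2} | {p1,p3,p4,p5,p6,p7,p9,p10}.
On input 0, block {p1,p3,p4,p5,p6,p7,p9,p10} splits into {p1,p3,p7,p9,p10} and {p4,p5,p6}.
On input 0, block {p1,p3,p7,p9,p10} splits into {p1,p7,p10} and {p3,p9}.
Stable partition: {p2} | {p1,p7,p10} | {p4,p5,p6} | {p3,p9} — 4 equivalence classes.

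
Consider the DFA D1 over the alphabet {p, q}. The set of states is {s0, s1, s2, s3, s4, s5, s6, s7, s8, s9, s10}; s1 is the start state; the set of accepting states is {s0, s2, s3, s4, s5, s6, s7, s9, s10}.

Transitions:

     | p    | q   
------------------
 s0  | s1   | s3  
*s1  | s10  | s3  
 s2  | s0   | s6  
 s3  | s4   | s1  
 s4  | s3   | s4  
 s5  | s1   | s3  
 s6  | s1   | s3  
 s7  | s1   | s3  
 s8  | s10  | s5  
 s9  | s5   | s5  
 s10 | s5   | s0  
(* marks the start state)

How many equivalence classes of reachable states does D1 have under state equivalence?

5

First remove the unreachable states {s2,s6,s7,s8,s9}; 6 states remain.
Initial partition by acceptance: {s0,s3,s4,s5,s10} | {s1}.
On input p, block {s0,s3,s4,s5,s10} splits into {s3,s4,s10} and {s0,s5}.
Split {s3,s4,s10} by δ(·,p) → {s3,s4} and {s10}.
Refine {s3,s4} on symbol q: members go to different blocks, giving {s3} and {s4}.
The partition is now stable with 5 blocks: {s3} | {s1} | {s0,s5} | {s10} | {s4}.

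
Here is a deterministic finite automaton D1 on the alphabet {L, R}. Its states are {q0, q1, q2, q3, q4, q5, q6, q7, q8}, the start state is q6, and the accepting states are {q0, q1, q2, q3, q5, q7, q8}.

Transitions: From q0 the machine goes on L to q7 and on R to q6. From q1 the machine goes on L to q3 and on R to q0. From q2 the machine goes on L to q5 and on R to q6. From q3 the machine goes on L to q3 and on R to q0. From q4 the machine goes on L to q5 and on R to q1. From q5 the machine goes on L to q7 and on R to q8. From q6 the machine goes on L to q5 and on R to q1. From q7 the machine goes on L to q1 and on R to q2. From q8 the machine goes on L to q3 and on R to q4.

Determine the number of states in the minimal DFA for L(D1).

Initial partition by acceptance: {q0,q1,q2,q3,q5,q7,q8} | {q4,q6}.
Refine {q0,q1,q2,q3,q5,q7,q8} on symbol R: members go to different blocks, giving {q1,q3,q5,q7} and {q0,q2,q8}.
The partition is now stable with 3 blocks: {q1,q3,q5,q7} | {q4,q6} | {q0,q2,q8}.

3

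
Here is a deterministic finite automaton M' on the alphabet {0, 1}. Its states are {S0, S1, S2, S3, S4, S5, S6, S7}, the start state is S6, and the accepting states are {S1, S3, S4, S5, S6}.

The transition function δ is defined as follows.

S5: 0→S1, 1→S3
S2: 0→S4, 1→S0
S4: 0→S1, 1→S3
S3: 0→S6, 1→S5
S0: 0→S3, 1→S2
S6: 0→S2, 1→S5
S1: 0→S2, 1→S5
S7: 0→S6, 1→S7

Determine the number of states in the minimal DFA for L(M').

3

First remove the unreachable states {S7}; 7 states remain.
Initial partition by acceptance: {S1,S3,S4,S5,S6} | {S0,S2}.
On input 0, block {S1,S3,S4,S5,S6} splits into {S3,S4,S5} and {S1,S6}.
Stable partition: {S3,S4,S5} | {S0,S2} | {S1,S6} — 3 equivalence classes.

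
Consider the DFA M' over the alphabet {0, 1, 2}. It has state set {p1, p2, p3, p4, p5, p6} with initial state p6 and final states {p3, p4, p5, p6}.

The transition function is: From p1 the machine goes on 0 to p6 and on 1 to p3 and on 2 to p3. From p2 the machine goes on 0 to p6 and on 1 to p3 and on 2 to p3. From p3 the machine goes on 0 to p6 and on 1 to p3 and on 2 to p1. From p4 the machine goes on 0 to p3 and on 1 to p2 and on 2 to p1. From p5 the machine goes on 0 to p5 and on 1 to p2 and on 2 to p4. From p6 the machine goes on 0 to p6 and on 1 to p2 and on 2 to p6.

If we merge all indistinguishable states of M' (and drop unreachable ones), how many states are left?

3

States {p4,p5} cannot be reached from the start state, so discard them.
P0 = {p3,p6} | {p1,p2}.
On input 1, block {p3,p6} splits into {p3} and {p6}.
The partition is now stable with 3 blocks: {p3} | {p1,p2} | {p6}.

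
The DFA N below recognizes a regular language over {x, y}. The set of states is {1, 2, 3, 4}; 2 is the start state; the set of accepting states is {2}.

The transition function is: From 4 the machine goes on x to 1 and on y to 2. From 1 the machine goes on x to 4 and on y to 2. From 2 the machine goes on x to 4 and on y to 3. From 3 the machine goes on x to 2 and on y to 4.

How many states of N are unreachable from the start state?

Exploring from 2, all states are eventually visited, so none are unreachable.

0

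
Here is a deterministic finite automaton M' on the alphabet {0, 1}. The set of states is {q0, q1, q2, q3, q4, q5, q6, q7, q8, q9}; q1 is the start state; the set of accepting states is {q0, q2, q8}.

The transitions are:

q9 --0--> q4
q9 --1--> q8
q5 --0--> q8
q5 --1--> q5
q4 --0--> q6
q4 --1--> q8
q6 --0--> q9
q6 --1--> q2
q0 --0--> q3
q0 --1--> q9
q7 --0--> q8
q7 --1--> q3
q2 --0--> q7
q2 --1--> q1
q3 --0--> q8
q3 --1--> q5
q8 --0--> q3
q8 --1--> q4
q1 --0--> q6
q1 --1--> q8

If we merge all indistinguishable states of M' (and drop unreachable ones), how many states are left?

3

States {q0} cannot be reached from the start state, so discard them.
Initial partition by acceptance: {q2,q8} | {q1,q3,q4,q5,q6,q7,q9}.
Split {q1,q3,q4,q5,q6,q7,q9} by δ(·,0) → {q1,q4,q6,q9} and {q3,q5,q7}.
No further refinement is possible. Final partition (3 blocks): {q2,q8} | {q1,q4,q6,q9} | {q3,q5,q7}.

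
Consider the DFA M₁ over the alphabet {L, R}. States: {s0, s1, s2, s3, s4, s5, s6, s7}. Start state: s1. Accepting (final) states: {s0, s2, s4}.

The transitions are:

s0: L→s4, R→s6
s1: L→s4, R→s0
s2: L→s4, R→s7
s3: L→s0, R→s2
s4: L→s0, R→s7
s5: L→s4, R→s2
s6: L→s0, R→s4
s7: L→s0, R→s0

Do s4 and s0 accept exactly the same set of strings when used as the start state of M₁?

Yes

Reachable states from the start: {s0,s1,s4,s6,s7}. Unreachable: {s2,s3,s5} — drop them.
Initial partition by acceptance: {s0,s4} | {s1,s6,s7}.
Stable partition: {s0,s4} | {s1,s6,s7} — 2 equivalence classes.
s4 and s0 lie in the same block of the stable partition, so they are equivalent — no string distinguishes them.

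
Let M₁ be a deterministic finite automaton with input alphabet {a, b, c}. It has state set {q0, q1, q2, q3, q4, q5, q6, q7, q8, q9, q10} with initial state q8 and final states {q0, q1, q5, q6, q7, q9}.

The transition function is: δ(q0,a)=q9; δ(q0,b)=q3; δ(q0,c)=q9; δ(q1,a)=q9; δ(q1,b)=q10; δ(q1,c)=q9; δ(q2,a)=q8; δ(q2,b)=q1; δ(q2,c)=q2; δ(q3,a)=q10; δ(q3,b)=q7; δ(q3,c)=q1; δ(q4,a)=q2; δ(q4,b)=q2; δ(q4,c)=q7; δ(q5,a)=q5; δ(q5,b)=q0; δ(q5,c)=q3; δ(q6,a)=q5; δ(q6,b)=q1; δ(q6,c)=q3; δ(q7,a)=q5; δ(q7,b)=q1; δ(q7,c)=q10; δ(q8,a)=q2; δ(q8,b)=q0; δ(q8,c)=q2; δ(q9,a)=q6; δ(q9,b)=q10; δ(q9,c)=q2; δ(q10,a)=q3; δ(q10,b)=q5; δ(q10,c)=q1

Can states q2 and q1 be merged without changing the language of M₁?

No

First remove the unreachable states {q4}; 10 states remain.
Initial partition by acceptance: {q0,q1,q5,q6,q7,q9} | {q2,q3,q8,q10}.
Refine {q0,q1,q5,q6,q7,q9} on symbol b: members go to different blocks, giving {q0,q1,q9} and {q5,q6,q7}.
Refine {q0,q1,q9} on symbol a: members go to different blocks, giving {q0,q1} and {q9}.
Refine {q2,q3,q8,q10} on symbol b: members go to different blocks, giving {q2,q8} and {q3,q10}.
Stable partition: {q0,q1} | {q2,q8} | {q5,q6,q7} | {q9} | {q3,q10} — 5 equivalence classes.
q2 and q1 end up in different blocks, so they are distinguishable. For instance, the string 'ε' is accepted from only q1.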